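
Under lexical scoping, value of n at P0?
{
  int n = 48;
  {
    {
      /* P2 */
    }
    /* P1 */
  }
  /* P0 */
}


n declared in the same block as P0
n = 48


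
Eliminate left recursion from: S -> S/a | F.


Left-recursive alternatives: S/a; non-recursive: F
Introduce S': S -> FS', S' -> /aS' | ε


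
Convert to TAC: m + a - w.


Break into single-operator statements:
t1 = m + a
t2 = t1 - w


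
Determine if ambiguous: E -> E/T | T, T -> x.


precedence layered via separate nonterminal T: deterministic
Unambiguous


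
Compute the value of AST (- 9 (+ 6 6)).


Evaluate inner: (+ 6 6) = 12
Evaluate root: (- 9 12) = -3
Result: -3


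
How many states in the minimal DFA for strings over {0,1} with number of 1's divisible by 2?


Track (count of 1) mod 2: states 0..1, accept at 0
Minimal DFA: 2 states


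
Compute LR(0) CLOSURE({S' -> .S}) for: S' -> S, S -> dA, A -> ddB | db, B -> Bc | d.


Start: S' -> .S
For each item with dot before a nonterminal B, add B -> .γ for every B-production
Closure: [S' -> .S, S -> .dA]


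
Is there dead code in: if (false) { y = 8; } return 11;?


condition is constant false, so the whole block is unreachable
Dead: 'if (false) { y = 8; }'


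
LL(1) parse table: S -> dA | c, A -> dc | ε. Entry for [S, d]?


For [S, d]: 'd' ∈ FIRST(dA)
Entry: S -> dA


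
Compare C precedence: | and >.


'>' is relational (level 7); '|' is bitwise OR (level 3)
Higher level binds tighter
'>' has higher precedence than '|'


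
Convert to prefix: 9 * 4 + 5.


left-to-right (same/higher precedence on left): tree is (+ (* 9 4) 5)
Prefix: + * 9 4 5


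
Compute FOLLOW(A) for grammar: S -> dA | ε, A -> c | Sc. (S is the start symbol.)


$ ∈ FOLLOW(S). For each A -> αBβ: add FIRST(β)\{ε} to FOLLOW(B); if β nullable, add FOLLOW(A).
FOLLOW(A) = {$, c}


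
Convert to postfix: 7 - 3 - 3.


Left to right (same or higher precedence on left)
Postfix: 7 3 - 3 -


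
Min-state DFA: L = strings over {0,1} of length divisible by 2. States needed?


Track length mod 2: states 0..1, accept at 0
Minimal DFA: 2 states


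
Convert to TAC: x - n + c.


Break into single-operator statements:
t1 = x - n
t2 = t1 + c


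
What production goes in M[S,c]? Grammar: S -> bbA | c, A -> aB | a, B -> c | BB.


For [S, c]: 'c' ∈ FIRST(c)
Entry: S -> c


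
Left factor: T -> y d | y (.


Common prefix: 'y'
Factored: T -> y T', T' -> d | (


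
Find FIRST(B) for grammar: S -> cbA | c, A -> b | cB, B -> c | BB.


Per alternative of B: FIRST(c) = {c}; FIRST(BB) = {c}
FIRST(B) = {c}


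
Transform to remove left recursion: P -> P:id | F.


Left-recursive alternatives: P:id; non-recursive: F
Introduce P': P -> FP', P' -> :idP' | ε


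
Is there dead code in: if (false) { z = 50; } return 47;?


condition is constant false, so the whole block is unreachable
Dead: 'if (false) { z = 50; }'


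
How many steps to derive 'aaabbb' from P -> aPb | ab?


Derivation: P => aPb => aaPbb => aaabbb
Steps: 3


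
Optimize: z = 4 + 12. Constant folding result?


4 + 12 = 16 at compile time
Optimized: z = 16


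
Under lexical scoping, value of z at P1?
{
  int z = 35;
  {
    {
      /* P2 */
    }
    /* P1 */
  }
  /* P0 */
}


P1's block does not declare z; resolves to the enclosing declaration at depth 0
z = 35


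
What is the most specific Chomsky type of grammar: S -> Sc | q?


Left-linear: every RHS is a terminal or one nonterminal followed by a terminal
Classification: Type 3 (Regular)


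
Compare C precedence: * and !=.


'*' is multiplicative (level 10); '!=' is equality (level 6)
Higher level binds tighter
'*' has higher precedence than '!='


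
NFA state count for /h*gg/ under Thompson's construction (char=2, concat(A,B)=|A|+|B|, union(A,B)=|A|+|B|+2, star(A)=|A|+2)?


Syntax tree has 3 char leaf(s), 0 union(s), 1 star(s)
chars contribute 3×2 = 6; each union adds +2; each star adds +2
Total: 6 + 0 + 2 = 8 states


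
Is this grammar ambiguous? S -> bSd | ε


balanced b^n…d^n: each string has a unique parse
Unambiguous


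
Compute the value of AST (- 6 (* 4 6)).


Evaluate inner: (* 4 6) = 24
Evaluate root: (- 6 24) = -18
Result: -18


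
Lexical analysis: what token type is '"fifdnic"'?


Pattern: double-quoted sequence
Type: STRING_LITERAL


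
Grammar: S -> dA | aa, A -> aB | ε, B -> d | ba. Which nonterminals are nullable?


A nonterminal is nullable iff some alternative derives ε (directly, or every symbol in it is nullable)
Nullable: {A}


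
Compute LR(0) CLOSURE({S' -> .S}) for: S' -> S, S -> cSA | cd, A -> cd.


Start: S' -> .S
For each item with dot before a nonterminal B, add B -> .γ for every B-production
Closure: [S' -> .S, S -> .cSA, S -> .cd]


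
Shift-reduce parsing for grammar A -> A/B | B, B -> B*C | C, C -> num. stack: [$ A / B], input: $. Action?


handle 'A/B' on top; lookahead ∈ FOLLOW(A) = {/, $}
Action: reduce (A -> A/B)


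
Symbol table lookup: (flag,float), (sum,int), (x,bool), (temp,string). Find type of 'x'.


Lookup 'x' → type bool


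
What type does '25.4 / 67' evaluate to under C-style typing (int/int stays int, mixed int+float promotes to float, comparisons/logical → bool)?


Operand types: float / int
Rule: mixed int/float promotes to float; int/int stays int
Result type: float


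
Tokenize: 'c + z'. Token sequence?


Scan left to right, longest-match per lexeme
Tokens: ID(c), OP(+), ID(z)


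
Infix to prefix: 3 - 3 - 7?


left-to-right (same/higher precedence on left): tree is (- (- 3 3) 7)
Prefix: - - 3 3 7


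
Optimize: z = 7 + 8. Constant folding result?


7 + 8 = 15 at compile time
Optimized: z = 15


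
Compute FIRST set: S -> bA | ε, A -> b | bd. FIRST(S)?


Per alternative of S: FIRST(bA) = {b}; FIRST(ε) = {ε}
FIRST(S) = {b, ε}


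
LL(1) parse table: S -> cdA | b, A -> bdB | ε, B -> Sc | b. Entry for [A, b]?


For [A, b]: 'b' ∈ FIRST(bdB)
Entry: A -> bdB


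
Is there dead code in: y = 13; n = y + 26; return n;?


y is read by n's definition; n is returned
No dead code


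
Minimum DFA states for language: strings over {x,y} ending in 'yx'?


Track the longest suffix of input matching a prefix of 'yx': 3 classes (prefixes of length 0..2)
Minimal DFA: 3 states


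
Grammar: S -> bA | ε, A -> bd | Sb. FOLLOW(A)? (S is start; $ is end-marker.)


$ ∈ FOLLOW(S). For each A -> αBβ: add FIRST(β)\{ε} to FOLLOW(B); if β nullable, add FOLLOW(A).
FOLLOW(A) = {$, b}


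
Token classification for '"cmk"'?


Pattern: double-quoted sequence
Type: STRING_LITERAL


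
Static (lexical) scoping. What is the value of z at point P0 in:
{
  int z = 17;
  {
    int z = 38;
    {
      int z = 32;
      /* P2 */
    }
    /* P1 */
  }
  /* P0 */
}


z declared in the same block as P0
z = 17


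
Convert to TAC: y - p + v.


Break into single-operator statements:
t1 = y - p
t2 = t1 + v


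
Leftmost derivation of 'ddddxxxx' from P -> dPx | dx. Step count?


Derivation: P => dPx => ddPxx => dddPxxx => ddddxxxx
Steps: 4


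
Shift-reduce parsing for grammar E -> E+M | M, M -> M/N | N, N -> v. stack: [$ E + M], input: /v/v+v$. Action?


'/' can extend M; shift to build M -> M/N
Action: shift


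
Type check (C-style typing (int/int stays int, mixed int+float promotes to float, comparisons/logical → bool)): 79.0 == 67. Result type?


Operand types: float == int
Rule: comparison yields bool
Result type: bool


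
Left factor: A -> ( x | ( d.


Common prefix: '('
Factored: A -> ( A', A' -> x | d


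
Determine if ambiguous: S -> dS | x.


right-linear, alternatives start with distinct terminals 'd' vs 'x': unique leftmost derivation
Unambiguous


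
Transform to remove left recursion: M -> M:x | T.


Left-recursive alternatives: M:x; non-recursive: T
Introduce M': M -> TM', M' -> :xM' | ε


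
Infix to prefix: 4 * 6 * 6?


left-to-right (same/higher precedence on left): tree is (* (* 4 6) 6)
Prefix: * * 4 6 6


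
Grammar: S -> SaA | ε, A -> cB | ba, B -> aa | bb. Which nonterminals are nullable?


A nonterminal is nullable iff some alternative derives ε (directly, or every symbol in it is nullable)
Nullable: {S}


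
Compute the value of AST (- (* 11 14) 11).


Evaluate inner: (* 11 14) = 154
Evaluate root: (- 154 11) = 143
Result: 143


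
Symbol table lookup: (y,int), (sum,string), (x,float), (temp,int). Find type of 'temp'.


Lookup 'temp' → type int


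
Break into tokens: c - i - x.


Scan left to right, longest-match per lexeme
Tokens: ID(c), OP(-), ID(i), OP(-), ID(x)


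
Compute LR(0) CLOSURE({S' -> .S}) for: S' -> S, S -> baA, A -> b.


Start: S' -> .S
For each item with dot before a nonterminal B, add B -> .γ for every B-production
Closure: [S' -> .S, S -> .baA]


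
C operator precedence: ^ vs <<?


'<<' is shift (level 8); '^' is bitwise XOR (level 4)
Higher level binds tighter
'<<' has higher precedence than '^'


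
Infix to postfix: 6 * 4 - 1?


Left to right (same or higher precedence on left)
Postfix: 6 4 * 1 -


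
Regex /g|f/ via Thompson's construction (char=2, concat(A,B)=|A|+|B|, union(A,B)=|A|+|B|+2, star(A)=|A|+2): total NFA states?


Syntax tree has 2 char leaf(s), 1 union(s), 0 star(s)
chars contribute 2×2 = 4; each union adds +2; each star adds +2
Total: 4 + 2 + 0 = 6 states


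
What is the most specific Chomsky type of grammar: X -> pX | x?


Right-linear: every RHS is a terminal or a terminal followed by one nonterminal
Classification: Type 3 (Regular)


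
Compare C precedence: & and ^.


'&' is bitwise AND (level 5); '^' is bitwise XOR (level 4)
Higher level binds tighter
'&' has higher precedence than '^'


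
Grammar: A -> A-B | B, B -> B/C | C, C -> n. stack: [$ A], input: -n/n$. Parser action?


shift '-' to continue A -> A-B
Action: shift


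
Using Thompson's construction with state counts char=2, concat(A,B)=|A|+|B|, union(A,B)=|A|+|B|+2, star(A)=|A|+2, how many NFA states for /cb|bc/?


Syntax tree has 4 char leaf(s), 1 union(s), 0 star(s)
chars contribute 4×2 = 8; each union adds +2; each star adds +2
Total: 8 + 2 + 0 = 10 states


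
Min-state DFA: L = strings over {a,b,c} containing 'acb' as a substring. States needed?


KMP-style automaton: 3 progress states + 1 absorbing accept = 4
Minimal DFA: 4 states


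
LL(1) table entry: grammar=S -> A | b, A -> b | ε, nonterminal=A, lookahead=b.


For [A, b]: 'b' ∈ FIRST(b)
Entry: A -> b


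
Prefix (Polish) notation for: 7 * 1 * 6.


left-to-right (same/higher precedence on left): tree is (* (* 7 1) 6)
Prefix: * * 7 1 6


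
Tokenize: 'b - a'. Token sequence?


Scan left to right, longest-match per lexeme
Tokens: ID(b), OP(-), ID(a)


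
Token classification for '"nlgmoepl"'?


Pattern: double-quoted sequence
Type: STRING_LITERAL


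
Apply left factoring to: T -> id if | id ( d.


Common prefix: 'id'
Factored: T -> id T', T' -> if | ( d


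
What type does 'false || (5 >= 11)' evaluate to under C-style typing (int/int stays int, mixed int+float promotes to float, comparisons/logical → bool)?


Operand types: bool || bool
Rule: logical operators take bool operands and yield bool
Result type: bool


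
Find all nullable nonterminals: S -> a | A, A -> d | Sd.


A nonterminal is nullable iff some alternative derives ε (directly, or every symbol in it is nullable)
Nullable: {}


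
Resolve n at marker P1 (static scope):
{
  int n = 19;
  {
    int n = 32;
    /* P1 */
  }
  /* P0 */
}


n declared in the same block as P1
n = 32


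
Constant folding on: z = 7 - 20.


7 - 20 = -13 at compile time
Optimized: z = -13


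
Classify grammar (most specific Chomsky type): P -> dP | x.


Right-linear: every RHS is a terminal or a terminal followed by one nonterminal
Classification: Type 3 (Regular)


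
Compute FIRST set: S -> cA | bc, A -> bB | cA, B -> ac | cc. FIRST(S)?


Per alternative of S: FIRST(cA) = {c}; FIRST(bc) = {b}
FIRST(S) = {b, c}


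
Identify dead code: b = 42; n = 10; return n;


b is assigned but never read
Dead: 'b = 42'


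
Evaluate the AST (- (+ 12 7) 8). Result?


Evaluate inner: (+ 12 7) = 19
Evaluate root: (- 19 8) = 11
Result: 11


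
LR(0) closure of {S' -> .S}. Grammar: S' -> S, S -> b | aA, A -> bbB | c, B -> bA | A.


Start: S' -> .S
For each item with dot before a nonterminal B, add B -> .γ for every B-production
Closure: [S' -> .S, S -> .b, S -> .aA]


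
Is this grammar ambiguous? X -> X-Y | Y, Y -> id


precedence layered via separate nonterminal Y: deterministic
Unambiguous


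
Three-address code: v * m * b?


Break into single-operator statements:
t1 = v * m
t2 = t1 * b


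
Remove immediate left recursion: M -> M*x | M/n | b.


Left-recursive alternatives: M*x, M/n; non-recursive: b
Introduce M': M -> bM', M' -> *xM' | /nM' | ε


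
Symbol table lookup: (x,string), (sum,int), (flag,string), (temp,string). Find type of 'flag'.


Lookup 'flag' → type string


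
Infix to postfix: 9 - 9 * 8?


* has higher precedence, evaluate 9*8 first
Postfix: 9 9 8 * -


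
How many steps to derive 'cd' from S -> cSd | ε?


Derivation: S => cSd => cd
Steps: 2


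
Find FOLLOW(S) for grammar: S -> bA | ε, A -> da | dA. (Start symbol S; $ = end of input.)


$ ∈ FOLLOW(S). For each A -> αBβ: add FIRST(β)\{ε} to FOLLOW(B); if β nullable, add FOLLOW(A).
FOLLOW(S) = {$}


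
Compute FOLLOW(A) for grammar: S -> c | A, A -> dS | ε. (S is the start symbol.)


$ ∈ FOLLOW(S). For each A -> αBβ: add FIRST(β)\{ε} to FOLLOW(B); if β nullable, add FOLLOW(A).
FOLLOW(A) = {$}


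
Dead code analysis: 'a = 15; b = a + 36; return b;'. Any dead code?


a is read by b's definition; b is returned
No dead code


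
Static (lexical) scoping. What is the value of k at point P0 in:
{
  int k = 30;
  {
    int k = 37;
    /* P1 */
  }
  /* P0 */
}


k declared in the same block as P0
k = 30


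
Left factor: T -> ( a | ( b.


Common prefix: '('
Factored: T -> ( T', T' -> a | b


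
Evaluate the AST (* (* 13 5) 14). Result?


Evaluate inner: (* 13 5) = 65
Evaluate root: (* 65 14) = 910
Result: 910


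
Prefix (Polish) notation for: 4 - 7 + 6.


left-to-right (same/higher precedence on left): tree is (+ (- 4 7) 6)
Prefix: + - 4 7 6


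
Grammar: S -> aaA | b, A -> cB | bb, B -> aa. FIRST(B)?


Per alternative of B: FIRST(aa) = {a}
FIRST(B) = {a}


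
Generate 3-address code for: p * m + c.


Break into single-operator statements:
t1 = p * m
t2 = t1 + c


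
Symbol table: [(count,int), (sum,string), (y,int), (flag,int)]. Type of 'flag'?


Lookup 'flag' → type int


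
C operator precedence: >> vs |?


'>>' is shift (level 8); '|' is bitwise OR (level 3)
Higher level binds tighter
'>>' has higher precedence than '|'


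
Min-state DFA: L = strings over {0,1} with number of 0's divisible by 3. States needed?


Track (count of 0) mod 3: states 0..2, accept at 0
Minimal DFA: 3 states


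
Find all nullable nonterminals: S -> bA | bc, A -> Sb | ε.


A nonterminal is nullable iff some alternative derives ε (directly, or every symbol in it is nullable)
Nullable: {A}


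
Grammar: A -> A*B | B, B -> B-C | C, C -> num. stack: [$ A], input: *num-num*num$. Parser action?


shift '*' to continue A -> A*B
Action: shift


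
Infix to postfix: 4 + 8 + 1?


Left to right (same or higher precedence on left)
Postfix: 4 8 + 1 +


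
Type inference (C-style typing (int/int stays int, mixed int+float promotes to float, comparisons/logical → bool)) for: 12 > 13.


Operand types: int > int
Rule: comparison yields bool
Result type: bool


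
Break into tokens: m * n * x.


Scan left to right, longest-match per lexeme
Tokens: ID(m), OP(*), ID(n), OP(*), ID(x)


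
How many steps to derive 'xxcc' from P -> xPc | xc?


Derivation: P => xPc => xxcc
Steps: 2


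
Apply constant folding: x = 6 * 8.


6 * 8 = 48 at compile time
Optimized: x = 48


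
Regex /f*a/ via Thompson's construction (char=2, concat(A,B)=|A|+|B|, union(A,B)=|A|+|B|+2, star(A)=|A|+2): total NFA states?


Syntax tree has 2 char leaf(s), 0 union(s), 1 star(s)
chars contribute 2×2 = 4; each union adds +2; each star adds +2
Total: 4 + 0 + 2 = 6 states


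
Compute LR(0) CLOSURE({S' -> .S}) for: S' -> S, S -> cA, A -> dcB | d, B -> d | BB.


Start: S' -> .S
For each item with dot before a nonterminal B, add B -> .γ for every B-production
Closure: [S' -> .S, S -> .cA]


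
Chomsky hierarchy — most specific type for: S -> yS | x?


Right-linear: every RHS is a terminal or a terminal followed by one nonterminal
Classification: Type 3 (Regular)


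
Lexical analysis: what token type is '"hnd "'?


Pattern: double-quoted sequence
Type: STRING_LITERAL


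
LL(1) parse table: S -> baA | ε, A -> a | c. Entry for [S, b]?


For [S, b]: 'b' ∈ FIRST(baA)
Entry: S -> baA


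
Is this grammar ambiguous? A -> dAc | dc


balanced d^n…c^n: each string has a unique parse
Unambiguous


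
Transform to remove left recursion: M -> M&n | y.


Left-recursive alternatives: M&n; non-recursive: y
Introduce M': M -> yM', M' -> &nM' | ε


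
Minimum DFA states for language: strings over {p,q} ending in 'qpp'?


Track the longest suffix of input matching a prefix of 'qpp': 4 classes (prefixes of length 0..3)
Minimal DFA: 4 states


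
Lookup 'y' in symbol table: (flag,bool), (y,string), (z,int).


Lookup 'y' → type string


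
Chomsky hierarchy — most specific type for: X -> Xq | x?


Left-linear: every RHS is a terminal or one nonterminal followed by a terminal
Classification: Type 3 (Regular)


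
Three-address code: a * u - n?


Break into single-operator statements:
t1 = a * u
t2 = t1 - n


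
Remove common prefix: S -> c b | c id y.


Common prefix: 'c'
Factored: S -> c S', S' -> b | id y


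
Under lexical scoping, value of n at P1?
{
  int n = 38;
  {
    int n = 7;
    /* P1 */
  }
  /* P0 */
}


n declared in the same block as P1
n = 7


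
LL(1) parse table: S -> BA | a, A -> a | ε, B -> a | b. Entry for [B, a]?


For [B, a]: 'a' ∈ FIRST(a)
Entry: B -> a


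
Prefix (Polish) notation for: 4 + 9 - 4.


left-to-right (same/higher precedence on left): tree is (- (+ 4 9) 4)
Prefix: - + 4 9 4


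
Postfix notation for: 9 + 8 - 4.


Left to right (same or higher precedence on left)
Postfix: 9 8 + 4 -


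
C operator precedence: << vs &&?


'<<' is shift (level 8); '&&' is logical AND (level 2)
Higher level binds tighter
'<<' has higher precedence than '&&'


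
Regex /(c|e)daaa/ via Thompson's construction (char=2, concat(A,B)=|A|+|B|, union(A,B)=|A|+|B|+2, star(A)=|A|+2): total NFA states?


Syntax tree has 6 char leaf(s), 1 union(s), 0 star(s)
chars contribute 6×2 = 12; each union adds +2; each star adds +2
Total: 12 + 2 + 0 = 14 states


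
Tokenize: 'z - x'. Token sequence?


Scan left to right, longest-match per lexeme
Tokens: ID(z), OP(-), ID(x)


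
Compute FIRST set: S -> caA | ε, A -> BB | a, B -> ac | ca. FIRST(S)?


Per alternative of S: FIRST(caA) = {c}; FIRST(ε) = {ε}
FIRST(S) = {c, ε}


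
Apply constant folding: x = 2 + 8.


2 + 8 = 10 at compile time
Optimized: x = 10


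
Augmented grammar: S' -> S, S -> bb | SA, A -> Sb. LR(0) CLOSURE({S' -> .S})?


Start: S' -> .S
For each item with dot before a nonterminal B, add B -> .γ for every B-production
Closure: [S' -> .S, S -> .bb, S -> .SA]


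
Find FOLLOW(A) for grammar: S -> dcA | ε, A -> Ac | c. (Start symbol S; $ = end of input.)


$ ∈ FOLLOW(S). For each A -> αBβ: add FIRST(β)\{ε} to FOLLOW(B); if β nullable, add FOLLOW(A).
FOLLOW(A) = {$, c}


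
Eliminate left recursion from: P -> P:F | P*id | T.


Left-recursive alternatives: P:F, P*id; non-recursive: T
Introduce P': P -> TP', P' -> :FP' | *idP' | ε


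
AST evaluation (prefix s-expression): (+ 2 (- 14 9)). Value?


Evaluate inner: (- 14 9) = 5
Evaluate root: (+ 2 5) = 7
Result: 7


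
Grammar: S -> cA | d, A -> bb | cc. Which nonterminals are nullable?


A nonterminal is nullable iff some alternative derives ε (directly, or every symbol in it is nullable)
Nullable: {}


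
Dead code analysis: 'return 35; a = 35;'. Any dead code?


statement follows a return and is unreachable
Dead: 'a = 35'


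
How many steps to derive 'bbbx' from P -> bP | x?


Derivation: P => bP => bbP => bbbP => bbbx
Steps: 4


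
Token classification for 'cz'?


Pattern: letter/underscore followed by alphanumerics, not a keyword
Type: IDENTIFIER


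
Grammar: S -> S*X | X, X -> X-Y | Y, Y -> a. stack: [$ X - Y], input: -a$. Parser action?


handle 'X-Y' on top
Action: reduce (X -> X-Y)


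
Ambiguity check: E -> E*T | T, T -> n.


precedence layered via separate nonterminal T: deterministic
Unambiguous


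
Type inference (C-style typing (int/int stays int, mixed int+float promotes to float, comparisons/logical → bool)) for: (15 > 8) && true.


Operand types: bool && bool
Rule: logical operators take bool operands and yield bool
Result type: bool


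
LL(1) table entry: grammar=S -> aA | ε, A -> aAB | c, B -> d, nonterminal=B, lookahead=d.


For [B, d]: 'd' ∈ FIRST(d)
Entry: B -> d


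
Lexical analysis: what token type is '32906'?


Pattern: digits only
Type: INTEGER_LITERAL


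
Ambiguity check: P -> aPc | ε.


balanced a^n…c^n: each string has a unique parse
Unambiguous


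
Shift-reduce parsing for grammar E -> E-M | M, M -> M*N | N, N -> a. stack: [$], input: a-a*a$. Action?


no handle on stack; shift 'a'
Action: shift


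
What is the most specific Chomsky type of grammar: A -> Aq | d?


Left-linear: every RHS is a terminal or one nonterminal followed by a terminal
Classification: Type 3 (Regular)


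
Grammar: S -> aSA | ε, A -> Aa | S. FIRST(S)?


Per alternative of S: FIRST(aSA) = {a}; FIRST(ε) = {ε}
FIRST(S) = {a, ε}


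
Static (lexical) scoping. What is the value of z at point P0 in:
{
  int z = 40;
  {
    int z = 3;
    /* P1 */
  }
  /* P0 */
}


z declared in the same block as P0
z = 40


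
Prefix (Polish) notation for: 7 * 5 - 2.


left-to-right (same/higher precedence on left): tree is (- (* 7 5) 2)
Prefix: - * 7 5 2


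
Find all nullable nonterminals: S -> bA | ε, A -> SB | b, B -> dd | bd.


A nonterminal is nullable iff some alternative derives ε (directly, or every symbol in it is nullable)
Nullable: {S}


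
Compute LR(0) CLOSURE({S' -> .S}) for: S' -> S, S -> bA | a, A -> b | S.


Start: S' -> .S
For each item with dot before a nonterminal B, add B -> .γ for every B-production
Closure: [S' -> .S, S -> .bA, S -> .a]


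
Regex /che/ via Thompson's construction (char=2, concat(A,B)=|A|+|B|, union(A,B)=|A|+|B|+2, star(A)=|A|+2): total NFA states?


Syntax tree has 3 char leaf(s), 0 union(s), 0 star(s)
chars contribute 3×2 = 6; each union adds +2; each star adds +2
Total: 6 + 0 + 0 = 6 states


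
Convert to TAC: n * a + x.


Break into single-operator statements:
t1 = n * a
t2 = t1 + x


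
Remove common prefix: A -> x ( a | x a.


Common prefix: 'x'
Factored: A -> x A', A' -> ( a | a


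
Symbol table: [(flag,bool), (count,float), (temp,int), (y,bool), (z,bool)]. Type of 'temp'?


Lookup 'temp' → type int


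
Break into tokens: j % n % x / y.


Scan left to right, longest-match per lexeme
Tokens: ID(j), OP(%), ID(n), OP(%), ID(x), OP(/), ID(y)


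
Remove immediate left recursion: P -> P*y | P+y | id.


Left-recursive alternatives: P*y, P+y; non-recursive: id
Introduce P': P -> idP', P' -> *yP' | +yP' | ε


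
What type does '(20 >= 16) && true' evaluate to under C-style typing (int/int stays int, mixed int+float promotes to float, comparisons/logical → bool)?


Operand types: bool && bool
Rule: logical operators take bool operands and yield bool
Result type: bool


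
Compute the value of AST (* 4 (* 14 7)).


Evaluate inner: (* 14 7) = 98
Evaluate root: (* 4 98) = 392
Result: 392


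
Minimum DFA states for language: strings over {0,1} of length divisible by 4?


Track length mod 4: states 0..3, accept at 0
Minimal DFA: 4 states


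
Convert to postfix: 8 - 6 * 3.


* has higher precedence, evaluate 6*3 first
Postfix: 8 6 3 * -


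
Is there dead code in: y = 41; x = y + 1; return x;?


y is read by x's definition; x is returned
No dead code


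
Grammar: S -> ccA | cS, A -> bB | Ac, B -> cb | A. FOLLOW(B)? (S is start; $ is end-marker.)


$ ∈ FOLLOW(S). For each A -> αBβ: add FIRST(β)\{ε} to FOLLOW(B); if β nullable, add FOLLOW(A).
FOLLOW(B) = {$, c}


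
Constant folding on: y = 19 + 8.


19 + 8 = 27 at compile time
Optimized: y = 27


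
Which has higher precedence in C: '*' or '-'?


'*' is multiplicative (level 10); '-' is additive (level 9)
Higher level binds tighter
'*' has higher precedence than '-'


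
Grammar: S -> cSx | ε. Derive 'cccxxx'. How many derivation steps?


Derivation: S => cSx => ccSxx => cccSxxx => cccxxx
Steps: 4


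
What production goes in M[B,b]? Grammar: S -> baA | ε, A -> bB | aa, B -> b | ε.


For [B, b]: 'b' ∈ FIRST(b)
Entry: B -> b


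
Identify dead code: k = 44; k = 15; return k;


first assignment to k is overwritten before any read
Dead: 'k = 44'


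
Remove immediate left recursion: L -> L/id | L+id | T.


Left-recursive alternatives: L/id, L+id; non-recursive: T
Introduce L': L -> TL', L' -> /idL' | +idL' | ε


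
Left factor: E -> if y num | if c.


Common prefix: 'if'
Factored: E -> if E', E' -> y num | c


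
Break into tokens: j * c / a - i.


Scan left to right, longest-match per lexeme
Tokens: ID(j), OP(*), ID(c), OP(/), ID(a), OP(-), ID(i)


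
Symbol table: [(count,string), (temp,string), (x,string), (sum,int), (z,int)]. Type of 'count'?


Lookup 'count' → type string


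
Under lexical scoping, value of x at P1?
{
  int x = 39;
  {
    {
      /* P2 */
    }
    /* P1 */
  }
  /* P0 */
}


P1's block does not declare x; resolves to the enclosing declaration at depth 0
x = 39


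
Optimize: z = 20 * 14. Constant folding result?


20 * 14 = 280 at compile time
Optimized: z = 280


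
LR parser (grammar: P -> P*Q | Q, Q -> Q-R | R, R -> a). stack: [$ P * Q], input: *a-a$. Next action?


handle 'P*Q' on top; lookahead ∈ FOLLOW(P) = {*, $}
Action: reduce (P -> P*Q)


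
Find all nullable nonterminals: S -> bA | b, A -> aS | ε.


A nonterminal is nullable iff some alternative derives ε (directly, or every symbol in it is nullable)
Nullable: {A}


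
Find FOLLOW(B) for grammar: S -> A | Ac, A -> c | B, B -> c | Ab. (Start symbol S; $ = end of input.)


$ ∈ FOLLOW(S). For each A -> αBβ: add FIRST(β)\{ε} to FOLLOW(B); if β nullable, add FOLLOW(A).
FOLLOW(B) = {$, b, c}


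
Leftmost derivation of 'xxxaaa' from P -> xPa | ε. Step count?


Derivation: P => xPa => xxPaa => xxxPaaa => xxxaaa
Steps: 4


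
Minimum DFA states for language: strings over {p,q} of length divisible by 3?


Track length mod 3: states 0..2, accept at 0
Minimal DFA: 3 states


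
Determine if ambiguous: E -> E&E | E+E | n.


'n&n+n' has two parse trees (no precedence encoded between & and +)
Ambiguous


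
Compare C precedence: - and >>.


'-' is additive (level 9); '>>' is shift (level 8)
Higher level binds tighter
'-' has higher precedence than '>>'


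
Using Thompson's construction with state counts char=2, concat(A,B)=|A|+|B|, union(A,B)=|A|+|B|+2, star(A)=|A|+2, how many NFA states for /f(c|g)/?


Syntax tree has 3 char leaf(s), 1 union(s), 0 star(s)
chars contribute 3×2 = 6; each union adds +2; each star adds +2
Total: 6 + 2 + 0 = 8 states


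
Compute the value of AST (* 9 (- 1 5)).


Evaluate inner: (- 1 5) = -4
Evaluate root: (* 9 -4) = -36
Result: -36


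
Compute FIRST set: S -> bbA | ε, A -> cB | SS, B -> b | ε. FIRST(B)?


Per alternative of B: FIRST(b) = {b}; FIRST(ε) = {ε}
FIRST(B) = {b, ε}


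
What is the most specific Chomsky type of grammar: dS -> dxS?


LHS has context (more than one symbol) and |LHS| ≤ |RHS|
Classification: Type 1 (Context-Sensitive)


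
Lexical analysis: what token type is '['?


Pattern: delimiter/punctuation
Type: PUNCTUATION


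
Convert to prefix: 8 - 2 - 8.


left-to-right (same/higher precedence on left): tree is (- (- 8 2) 8)
Prefix: - - 8 2 8


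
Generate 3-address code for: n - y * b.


Break into single-operator statements:
t1 = y * b
t2 = n - t1


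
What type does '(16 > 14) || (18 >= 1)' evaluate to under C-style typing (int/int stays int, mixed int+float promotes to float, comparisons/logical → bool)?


Operand types: bool || bool
Rule: logical operators take bool operands and yield bool
Result type: bool


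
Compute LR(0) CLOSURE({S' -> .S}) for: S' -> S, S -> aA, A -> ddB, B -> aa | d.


Start: S' -> .S
For each item with dot before a nonterminal B, add B -> .γ for every B-production
Closure: [S' -> .S, S -> .aA]


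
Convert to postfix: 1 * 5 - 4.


Left to right (same or higher precedence on left)
Postfix: 1 5 * 4 -


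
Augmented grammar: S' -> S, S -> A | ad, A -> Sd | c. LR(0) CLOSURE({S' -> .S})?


Start: S' -> .S
For each item with dot before a nonterminal B, add B -> .γ for every B-production
Closure: [S' -> .S, S -> .A, S -> .ad, A -> .Sd, A -> .c]


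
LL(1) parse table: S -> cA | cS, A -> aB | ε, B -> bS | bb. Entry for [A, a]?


For [A, a]: 'a' ∈ FIRST(aB)
Entry: A -> aB


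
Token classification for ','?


Pattern: delimiter/punctuation
Type: PUNCTUATION


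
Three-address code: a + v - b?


Break into single-operator statements:
t1 = a + v
t2 = t1 - b


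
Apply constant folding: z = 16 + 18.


16 + 18 = 34 at compile time
Optimized: z = 34


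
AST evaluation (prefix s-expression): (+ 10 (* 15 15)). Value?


Evaluate inner: (* 15 15) = 225
Evaluate root: (+ 10 225) = 235
Result: 235


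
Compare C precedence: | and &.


'&' is bitwise AND (level 5); '|' is bitwise OR (level 3)
Higher level binds tighter
'&' has higher precedence than '|'


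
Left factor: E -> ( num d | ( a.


Common prefix: '('
Factored: E -> ( E', E' -> num d | a


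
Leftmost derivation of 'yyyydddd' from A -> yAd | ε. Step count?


Derivation: A => yAd => yyAdd => yyyAddd => yyyyAdddd => yyyydddd
Steps: 5


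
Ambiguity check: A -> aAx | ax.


balanced a^n…x^n: each string has a unique parse
Unambiguous


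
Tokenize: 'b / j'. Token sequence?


Scan left to right, longest-match per lexeme
Tokens: ID(b), OP(/), ID(j)


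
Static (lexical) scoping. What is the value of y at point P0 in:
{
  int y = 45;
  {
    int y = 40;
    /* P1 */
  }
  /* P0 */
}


y declared in the same block as P0
y = 45


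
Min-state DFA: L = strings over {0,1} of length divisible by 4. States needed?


Track length mod 4: states 0..3, accept at 0
Minimal DFA: 4 states


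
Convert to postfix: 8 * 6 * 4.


Left to right (same or higher precedence on left)
Postfix: 8 6 * 4 *


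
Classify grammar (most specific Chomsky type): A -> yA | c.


Right-linear: every RHS is a terminal or a terminal followed by one nonterminal
Classification: Type 3 (Regular)


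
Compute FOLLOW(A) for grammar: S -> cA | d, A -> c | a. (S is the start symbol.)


$ ∈ FOLLOW(S). For each A -> αBβ: add FIRST(β)\{ε} to FOLLOW(B); if β nullable, add FOLLOW(A).
FOLLOW(A) = {$}


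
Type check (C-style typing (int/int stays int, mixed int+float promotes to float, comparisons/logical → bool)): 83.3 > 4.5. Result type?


Operand types: float > float
Rule: comparison yields bool
Result type: bool


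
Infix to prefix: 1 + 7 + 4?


left-to-right (same/higher precedence on left): tree is (+ (+ 1 7) 4)
Prefix: + + 1 7 4


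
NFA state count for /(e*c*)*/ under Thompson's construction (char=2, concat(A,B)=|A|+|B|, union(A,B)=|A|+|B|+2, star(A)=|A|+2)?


Syntax tree has 2 char leaf(s), 0 union(s), 3 star(s)
chars contribute 2×2 = 4; each union adds +2; each star adds +2
Total: 4 + 0 + 6 = 10 states


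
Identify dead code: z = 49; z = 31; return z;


first assignment to z is overwritten before any read
Dead: 'z = 49'


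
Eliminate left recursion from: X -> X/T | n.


Left-recursive alternatives: X/T; non-recursive: n
Introduce X': X -> nX', X' -> /TX' | ε


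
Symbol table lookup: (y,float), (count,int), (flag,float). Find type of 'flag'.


Lookup 'flag' → type float


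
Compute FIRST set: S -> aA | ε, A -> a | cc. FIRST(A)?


Per alternative of A: FIRST(a) = {a}; FIRST(cc) = {c}
FIRST(A) = {a, c}


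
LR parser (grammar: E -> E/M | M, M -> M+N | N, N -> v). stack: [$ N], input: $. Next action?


'N' (not preceded by M+) is the handle for M -> N
Action: reduce (M -> N)


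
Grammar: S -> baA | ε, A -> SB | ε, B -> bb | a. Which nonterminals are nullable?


A nonterminal is nullable iff some alternative derives ε (directly, or every symbol in it is nullable)
Nullable: {A, S}


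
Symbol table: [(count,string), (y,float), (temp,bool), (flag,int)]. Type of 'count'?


Lookup 'count' → type string


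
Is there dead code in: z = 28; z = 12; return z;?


first assignment to z is overwritten before any read
Dead: 'z = 28'


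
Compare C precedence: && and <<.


'<<' is shift (level 8); '&&' is logical AND (level 2)
Higher level binds tighter
'<<' has higher precedence than '&&'


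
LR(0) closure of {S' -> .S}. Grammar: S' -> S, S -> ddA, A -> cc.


Start: S' -> .S
For each item with dot before a nonterminal B, add B -> .γ for every B-production
Closure: [S' -> .S, S -> .ddA]


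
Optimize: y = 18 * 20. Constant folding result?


18 * 20 = 360 at compile time
Optimized: y = 360


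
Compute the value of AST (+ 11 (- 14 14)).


Evaluate inner: (- 14 14) = 0
Evaluate root: (+ 11 0) = 11
Result: 11


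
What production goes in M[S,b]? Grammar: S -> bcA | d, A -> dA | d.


For [S, b]: 'b' ∈ FIRST(bcA)
Entry: S -> bcA


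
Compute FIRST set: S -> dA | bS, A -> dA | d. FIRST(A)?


Per alternative of A: FIRST(dA) = {d}; FIRST(d) = {d}
FIRST(A) = {d}


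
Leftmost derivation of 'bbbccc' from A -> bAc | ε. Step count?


Derivation: A => bAc => bbAcc => bbbAccc => bbbccc
Steps: 4


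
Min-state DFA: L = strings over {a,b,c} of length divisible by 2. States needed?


Track length mod 2: states 0..1, accept at 0
Minimal DFA: 2 states


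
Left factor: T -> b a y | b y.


Common prefix: 'b'
Factored: T -> b T', T' -> a y | y


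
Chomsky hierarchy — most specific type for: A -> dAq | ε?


Single nonterminal LHS, but d^n q^n is not regular
Classification: Type 2 (Context-Free)


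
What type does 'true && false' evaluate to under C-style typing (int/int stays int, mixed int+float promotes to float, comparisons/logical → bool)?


Operand types: bool && bool
Rule: logical operators take bool operands and yield bool
Result type: bool


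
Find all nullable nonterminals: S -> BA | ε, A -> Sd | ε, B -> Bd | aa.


A nonterminal is nullable iff some alternative derives ε (directly, or every symbol in it is nullable)
Nullable: {A, S}


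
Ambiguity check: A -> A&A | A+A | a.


'a&a+a' has two parse trees (no precedence encoded between & and +)
Ambiguous


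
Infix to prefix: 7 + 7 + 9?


left-to-right (same/higher precedence on left): tree is (+ (+ 7 7) 9)
Prefix: + + 7 7 9


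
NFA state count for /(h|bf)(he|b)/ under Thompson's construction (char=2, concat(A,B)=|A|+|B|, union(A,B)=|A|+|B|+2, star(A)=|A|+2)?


Syntax tree has 6 char leaf(s), 2 union(s), 0 star(s)
chars contribute 6×2 = 12; each union adds +2; each star adds +2
Total: 12 + 4 + 0 = 16 states


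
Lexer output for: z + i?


Scan left to right, longest-match per lexeme
Tokens: ID(z), OP(+), ID(i)


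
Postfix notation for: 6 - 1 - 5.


Left to right (same or higher precedence on left)
Postfix: 6 1 - 5 -


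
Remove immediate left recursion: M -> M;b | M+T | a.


Left-recursive alternatives: M;b, M+T; non-recursive: a
Introduce M': M -> aM', M' -> ;bM' | +TM' | ε


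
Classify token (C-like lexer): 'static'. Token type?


Pattern: reserved word
Type: KEYWORD


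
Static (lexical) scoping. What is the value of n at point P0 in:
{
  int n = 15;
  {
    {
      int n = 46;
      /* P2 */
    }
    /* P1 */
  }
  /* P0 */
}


n declared in the same block as P0
n = 15


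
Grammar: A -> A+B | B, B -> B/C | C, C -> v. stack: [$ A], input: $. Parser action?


start symbol A on stack, input exhausted
Action: accept


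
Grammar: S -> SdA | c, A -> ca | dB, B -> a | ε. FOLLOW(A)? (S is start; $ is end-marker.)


$ ∈ FOLLOW(S). For each A -> αBβ: add FIRST(β)\{ε} to FOLLOW(B); if β nullable, add FOLLOW(A).
FOLLOW(A) = {$, d}


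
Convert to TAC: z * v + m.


Break into single-operator statements:
t1 = z * v
t2 = t1 + m


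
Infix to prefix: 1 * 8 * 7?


left-to-right (same/higher precedence on left): tree is (* (* 1 8) 7)
Prefix: * * 1 8 7


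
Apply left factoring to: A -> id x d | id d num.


Common prefix: 'id'
Factored: A -> id A', A' -> x d | d num


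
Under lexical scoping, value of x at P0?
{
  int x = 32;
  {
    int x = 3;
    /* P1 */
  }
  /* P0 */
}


x declared in the same block as P0
x = 32


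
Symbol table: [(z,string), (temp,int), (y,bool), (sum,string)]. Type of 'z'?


Lookup 'z' → type string


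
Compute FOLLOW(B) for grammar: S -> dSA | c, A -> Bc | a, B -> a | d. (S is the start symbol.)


$ ∈ FOLLOW(S). For each A -> αBβ: add FIRST(β)\{ε} to FOLLOW(B); if β nullable, add FOLLOW(A).
FOLLOW(B) = {c}


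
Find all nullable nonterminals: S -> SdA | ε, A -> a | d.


A nonterminal is nullable iff some alternative derives ε (directly, or every symbol in it is nullable)
Nullable: {S}


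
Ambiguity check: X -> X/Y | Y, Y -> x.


precedence layered via separate nonterminal Y: deterministic
Unambiguous


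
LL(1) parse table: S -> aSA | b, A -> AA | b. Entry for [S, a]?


For [S, a]: 'a' ∈ FIRST(aSA)
Entry: S -> aSA


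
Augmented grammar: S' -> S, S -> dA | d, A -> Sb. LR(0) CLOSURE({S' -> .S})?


Start: S' -> .S
For each item with dot before a nonterminal B, add B -> .γ for every B-production
Closure: [S' -> .S, S -> .dA, S -> .d]


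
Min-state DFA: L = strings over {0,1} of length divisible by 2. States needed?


Track length mod 2: states 0..1, accept at 0
Minimal DFA: 2 states


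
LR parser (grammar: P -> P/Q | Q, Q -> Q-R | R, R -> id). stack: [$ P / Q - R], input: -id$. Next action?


handle 'Q-R' on top
Action: reduce (Q -> Q-R)


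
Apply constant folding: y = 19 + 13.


19 + 13 = 32 at compile time
Optimized: y = 32


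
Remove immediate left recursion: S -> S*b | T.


Left-recursive alternatives: S*b; non-recursive: T
Introduce S': S -> TS', S' -> *bS' | ε
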